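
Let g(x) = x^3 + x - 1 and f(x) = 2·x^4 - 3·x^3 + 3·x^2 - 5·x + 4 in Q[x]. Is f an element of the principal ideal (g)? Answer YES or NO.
In Q[x] the ideal (g) consists of all multiples of g, so f ∈ (g) iff g | f, i.e. iff the remainder of f on division by g is 0. Divide f by g (g is monic, so eliminate the leading term of the running remainder at each step):
  leading term 2·x^4: subtract (2·x)·g(x) = 2·x^4 + 2·x^2 - 2·x, leaving -3·x^3 + x^2 - 3·x + 4
  leading term -3·x^3: subtract (-3)·g(x) = -3·x^3 - 3·x + 3, leaving x^2 + 1
The remainder r(x) = x^2 + 1 ≠ 0 (and deg r < deg g), so g ∤ f, i.e. f ∉ (g).

Final answer: NO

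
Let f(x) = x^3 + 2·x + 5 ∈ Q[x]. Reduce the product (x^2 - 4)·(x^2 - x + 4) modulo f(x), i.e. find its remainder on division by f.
First multiply in Q[x] without reducing: a · b = x^4 - x^3 + 4·x - 16. Now divide by f(x) = x^3 + 2·x + 5, eliminating the leading term at each step:
  leading term x^4: subtract (x)·f(x) = x^4 + 2·x^2 + 5·x, leaving -x^3 - 2·x^2 - x - 16
  leading term -x^3: subtract (-1)·f(x) = -x^3 - 2·x - 5, leaving -2·x^2 + x - 11
The degree is now < 3, so this is the remainder. Hence a · b ≡ -2·x^2 + x - 11 in Q[x]/(f).

Final answer: a · b ≡ -2·x^2 + x - 11 (mod f(x))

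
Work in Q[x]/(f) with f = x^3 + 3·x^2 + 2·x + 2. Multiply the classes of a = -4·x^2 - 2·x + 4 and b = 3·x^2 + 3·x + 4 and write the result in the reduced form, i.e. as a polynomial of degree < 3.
First multiply in Q[x] without reducing: a · b = -12·x^4 - 18·x^3 - 10·x^2 + 4·x + 16. Now divide by f(x) = x^3 + 3·x^2 + 2·x + 2, eliminating the leading term at each step:
  leading term -12·x^4: subtract (-12·x)·f(x) = -12·x^4 - 36·x^3 - 24·x^2 - 24·x, leaving 18·x^3 + 14·x^2 + 28·x + 16
  leading term 18·x^3: subtract (18)·f(x) = 18·x^3 + 54·x^2 + 36·x + 36, leaving -40·x^2 - 8·x - 20
The degree is now < 3, so this is the remainder. Hence a · b ≡ -40·x^2 - 8·x - 20 in Q[x]/(f).

Final answer: a · b ≡ -40·x^2 - 8·x - 20 (mod f(x))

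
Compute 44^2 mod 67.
60

Use repeated squaring. Binary(2) = 10. Walk through the bits of the exponent 2 left-to-right: at each bit after the leading one, square the running value, then multiply by 44 if the bit is 1 (always reducing mod 67):
  bit 1 = 1 (leading): start with 44.
  bit 2 = 0: square 44^2 = 1936 ≡ 60 (mod 67).
Final value: 44^2 ≡ 60 (mod 67).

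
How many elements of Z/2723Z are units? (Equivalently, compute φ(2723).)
An element a ∈ Z/2723Z is a unit iff gcd(a, 2723) = 1, so the number of units is φ(2723). φ is multiplicative, with φ(p^e) = p^e − p^(e−1). Factorise 2723 = 7 · 389. Then
  φ(2723) = (7 − 1) · (389 − 1) = 6 · 388 = 2328.

Final answer: Z/2723Z has φ(2723) = 2328 units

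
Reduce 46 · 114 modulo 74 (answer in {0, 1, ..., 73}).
Reduce the factors first: 114 ≡ 40 (mod 74), so 46 · 114 ≡ 46 · 40 (mod 74). 46 · 40 = 1840. Dividing by 74: 1840 = 24·74 + 64. So (46 · 114) mod 74 = 64.

Final answer: 64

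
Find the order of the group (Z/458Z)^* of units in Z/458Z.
(Z/458Z)^* consists of the classes a with gcd(a, 458) = 1, so its order is φ(458). φ is multiplicative, with φ(p^e) = p^e − p^(e−1). Factorise 458 = 2 · 229. Then
  φ(458) = (2 − 1) · (229 − 1) = 1 · 228 = 228.
Thus |(Z/458Z)^*| = 228.

Final answer: |(Z/458Z)^*| = 228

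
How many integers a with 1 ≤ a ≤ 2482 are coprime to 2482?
1152

The number of a ∈ {1, ..., 2482} with gcd(a, 2482) = 1 is by definition Euler's totient φ(2482). φ is multiplicative, with φ(p^e) = p^e − p^(e−1). Factorise 2482 = 2 · 17 · 73. Then
  φ(2482) = (2 − 1) · (17 − 1) · (73 − 1) = 1 · 16 · 72 = 1152.
So there are 1152 such integers.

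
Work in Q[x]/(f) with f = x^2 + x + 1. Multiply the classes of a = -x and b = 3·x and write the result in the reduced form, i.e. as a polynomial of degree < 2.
First multiply in Q[x] without reducing: a · b = -3·x^2. Now divide by f(x) = x^2 + x + 1, eliminating the leading term at each step:
  leading term -3·x^2: subtract (-3)·f(x) = -3·x^2 - 3·x - 3, leaving 3·x + 3
The degree is now < 2, so this is the remainder. Hence a · b ≡ 3·x + 3 in Q[x]/(f).

Final answer: a · b ≡ 3·x + 3 (mod f(x))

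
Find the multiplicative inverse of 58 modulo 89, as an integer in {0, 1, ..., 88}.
58^(−1) ≡ 66 (mod 89)

Apply the extended Euclidean algorithm to (89, 58), tracking rows (r, s, t) with s·89 + t·58 = r. Each division r_prev = q·r_cur + r_new produces the new row as (previous row) − q·(current row):
  row A: (89, 1, 0)   [1·89 + 0·58 = 89]
  row B: (58, 0, 1)   [0·89 + 1·58 = 58]
  89 = 1·58 + 31   → row C = row A − 1·row B = (31, 1, −1)   [check: 1·89 − 1·58 = 31]
  58 = 1·31 + 27   → row D = row B − 1·row C = (27, −1, 2)   [check: −1·89 + 2·58 = 27]
  31 = 1·27 + 4   → row E = row C − 1·row D = (4, 2, −3)   [check: 2·89 − 3·58 = 4]
  27 = 6·4 + 3   → row F = row D − 6·row E = (3, −13, 20)   [check: −13·89 + 20·58 = 3]
  4 = 1·3 + 1   → row G = row E − 1·row F = (1, 15, −23)   [check: 15·89 − 23·58 = 1]
  3 = 3·1 + 0   → remainder 0, stop. gcd = 1 (last nonzero row G).
The gcd is 1, so 58 is invertible mod 89. The last nonzero row gives 15·89 − 23·58 = 1, so t = −23. So 58^(−1) ≡ −23 ≡ 66 (mod 89). Verify: 58 · 66 = 3828 ≡ 1 (mod 89). ✓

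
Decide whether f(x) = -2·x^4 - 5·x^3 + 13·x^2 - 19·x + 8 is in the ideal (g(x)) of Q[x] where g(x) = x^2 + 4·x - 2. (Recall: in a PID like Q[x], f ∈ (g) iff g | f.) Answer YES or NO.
In Q[x] the ideal (g) consists of all multiples of g, so f ∈ (g) iff g | f, i.e. iff the remainder of f on division by g is 0. Divide f by g (g is monic, so eliminate the leading term of the running remainder at each step):
  leading term -2·x^4: subtract (-2·x^2)·g(x) = -2·x^4 - 8·x^3 + 4·x^2, leaving 3·x^3 + 9·x^2 - 19·x + 8
  leading term 3·x^3: subtract (3·x)·g(x) = 3·x^3 + 12·x^2 - 6·x, leaving -3·x^2 - 13·x + 8
  leading term -3·x^2: subtract (-3)·g(x) = -3·x^2 - 12·x + 6, leaving 2 - x
The remainder r(x) = 2 - x ≠ 0 (and deg r < deg g), so g ∤ f, i.e. f ∉ (g).

Final answer: NO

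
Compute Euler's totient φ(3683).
φ(3683) = 3528

φ is multiplicative, with φ(p^e) = p^e − p^(e−1). Factorise 3683 = 29 · 127. Then
  φ(3683) = (29 − 1) · (127 − 1) = 28 · 126 = 3528.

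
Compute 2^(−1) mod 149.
2^(−1) ≡ 75 (mod 149)

Apply the extended Euclidean algorithm to (149, 2), tracking rows (r, s, t) with s·149 + t·2 = r. Each division r_prev = q·r_cur + r_new produces the new row as (previous row) − q·(current row):
  row A: (149, 1, 0)   [1·149 + 0·2 = 149]
  row B: (2, 0, 1)   [0·149 + 1·2 = 2]
  149 = 74·2 + 1   → row C = row A − 74·row B = (1, 1, −74)   [check: 1·149 − 74·2 = 1]
  2 = 2·1 + 0   → remainder 0, stop. gcd = 1 (last nonzero row C).
The gcd is 1, so 2 is invertible mod 149. The last nonzero row gives 1·149 − 74·2 = 1, so t = −74. So 2^(−1) ≡ −74 ≡ 75 (mod 149). Verify: 2 · 75 = 150 ≡ 1 (mod 149). ✓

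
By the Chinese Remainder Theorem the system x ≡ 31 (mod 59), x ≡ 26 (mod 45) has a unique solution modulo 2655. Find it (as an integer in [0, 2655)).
The moduli 59, 45 are pairwise coprime, so by the CRT there is a unique solution mod 59·45 = 2655.
Solve by successive substitution. Start with x ≡ 31 (mod 59).
  Combine with x ≡ 26 (mod 45): write x = 31 + 59·t and require 31 + 59·t ≡ 26 (mod 45), i.e. 59·t ≡ 26 − 31 ≡ 40 (mod 45). Since 59^(−1) ≡ 29 (mod 45) (59 ≡ 14 (mod 45)), t ≡ 29·40 ≡ 35 (mod 45). So x ≡ 31 + 59·35 = 2096 (mod 2655).
Unique solution in [0, 2655): x = 2096.

Final answer: x ≡ 2096 (mod 2655); the representative in [0, 2655) is 2096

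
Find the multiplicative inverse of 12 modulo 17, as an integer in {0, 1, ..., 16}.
Apply the extended Euclidean algorithm to (17, 12), tracking rows (r, s, t) with s·17 + t·12 = r. Each division r_prev = q·r_cur + r_new produces the new row as (previous row) − q·(current row):
  row A: (17, 1, 0)   [1·17 + 0·12 = 17]
  row B: (12, 0, 1)   [0·17 + 1·12 = 12]
  17 = 1·12 + 5   → row C = row A − 1·row B = (5, 1, −1)   [check: 1·17 − 1·12 = 5]
  12 = 2·5 + 2   → row D = row B − 2·row C = (2, −2, 3)   [check: −2·17 + 3·12 = 2]
  5 = 2·2 + 1   → row E = row C − 2·row D = (1, 5, −7)   [check: 5·17 − 7·12 = 1]
  2 = 2·1 + 0   → remainder 0, stop. gcd = 1 (last nonzero row E).
The gcd is 1, so 12 is invertible mod 17. The last nonzero row gives 5·17 − 7·12 = 1, so t = −7. So 12^(−1) ≡ −7 ≡ 10 (mod 17). Verify: 12 · 10 = 120 ≡ 1 (mod 17). ✓

Final answer: 12^(−1) ≡ 10 (mod 17)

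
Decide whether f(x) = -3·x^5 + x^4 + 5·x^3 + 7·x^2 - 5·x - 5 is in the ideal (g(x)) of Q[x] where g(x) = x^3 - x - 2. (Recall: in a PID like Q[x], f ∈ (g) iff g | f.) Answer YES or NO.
In Q[x] the ideal (g) consists of all multiples of g, so f ∈ (g) iff g | f, i.e. iff the remainder of f on division by g is 0. Divide f by g (g is monic, so eliminate the leading term of the running remainder at each step):
  leading term -3·x^5: subtract (-3·x^2)·g(x) = -3·x^5 + 3·x^3 + 6·x^2, leaving x^4 + 2·x^3 + x^2 - 5·x - 5
  leading term x^4: subtract (x)·g(x) = x^4 - x^2 - 2·x, leaving 2·x^3 + 2·x^2 - 3·x - 5
  leading term 2·x^3: subtract (2)·g(x) = 2·x^3 - 2·x - 4, leaving 2·x^2 - x - 1
The remainder r(x) = 2·x^2 - x - 1 ≠ 0 (and deg r < deg g), so g ∤ f, i.e. f ∉ (g).

Final answer: NO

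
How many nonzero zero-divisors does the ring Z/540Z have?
In Z/540Z each nonzero element is either a unit (gcd with 540 is 1) or a zero-divisor (gcd > 1). The number of units is φ(540): factorise 540 = 2^2 · 3^3 · 5, so φ(540) = (2^2 − 2^1) · (3^3 − 3^2) · (5 − 1) = 2 · 18 · 4 = 144. The nonzero elements number 540 − 1 = 539. Hence the nonzero zero-divisors number 539 − 144 = 395.

Final answer: Z/540Z has 395 nonzero zero-divisors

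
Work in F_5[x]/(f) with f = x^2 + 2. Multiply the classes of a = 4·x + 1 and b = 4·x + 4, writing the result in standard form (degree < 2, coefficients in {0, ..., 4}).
a · b ≡ 2 (mod f(x))

Multiply as integer polynomials: a · b = 16·x^2 + 20·x + 4. Reducing coefficients mod 5: a · b ≡ x^2 + 4. Now divide by f(x) = x^2 + 2 in F_5[x], eliminating the leading term at each step:
  leading term x^2: subtract (1)·f(x) = x^2 + 2, leaving 2 (coefficients mod 5)
The degree is now < 2, so this is the remainder. Hence a · b ≡ 2 in F_5[x]/(f).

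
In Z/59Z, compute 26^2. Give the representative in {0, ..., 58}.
27

Use repeated squaring. Binary(2) = 10. Walk through the bits of the exponent 2 left-to-right: at each bit after the leading one, square the running value, then multiply by 26 if the bit is 1 (always reducing mod 59):
  bit 1 = 1 (leading): start with 26.
  bit 2 = 0: square 26^2 = 676 ≡ 27 (mod 59).
Final value: 26^2 ≡ 27 (mod 59).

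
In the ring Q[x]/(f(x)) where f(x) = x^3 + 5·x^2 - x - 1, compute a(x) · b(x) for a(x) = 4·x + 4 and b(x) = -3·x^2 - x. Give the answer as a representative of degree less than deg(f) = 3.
a · b ≡ 44·x^2 - 16·x - 12 (mod f(x))

First multiply in Q[x] without reducing: a · b = -12·x^3 - 16·x^2 - 4·x. Now divide by f(x) = x^3 + 5·x^2 - x - 1, eliminating the leading term at each step:
  leading term -12·x^3: subtract (-12)·f(x) = -12·x^3 - 60·x^2 + 12·x + 12, leaving 44·x^2 - 16·x - 12
The degree is now < 3, so this is the remainder. Hence a · b ≡ 44·x^2 - 16·x - 12 in Q[x]/(f).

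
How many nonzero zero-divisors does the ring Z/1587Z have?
In Z/1587Z each nonzero element is either a unit (gcd with 1587 is 1) or a zero-divisor (gcd > 1). The number of units is φ(1587): factorise 1587 = 3 · 23^2, so φ(1587) = (3 − 1) · (23^2 − 23^1) = 2 · 506 = 1012. The nonzero elements number 1587 − 1 = 1586. Hence the nonzero zero-divisors number 1586 − 1012 = 574.

Final answer: Z/1587Z has 574 nonzero zero-divisors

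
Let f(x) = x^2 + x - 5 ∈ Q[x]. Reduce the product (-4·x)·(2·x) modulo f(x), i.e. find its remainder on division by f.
a · b ≡ 8·x - 40 (mod f(x))

First multiply in Q[x] without reducing: a · b = -8·x^2. Now divide by f(x) = x^2 + x - 5, eliminating the leading term at each step:
  leading term -8·x^2: subtract (-8)·f(x) = -8·x^2 - 8·x + 40, leaving 8·x - 40
The degree is now < 2, so this is the remainder. Hence a · b ≡ 8·x - 40 in Q[x]/(f).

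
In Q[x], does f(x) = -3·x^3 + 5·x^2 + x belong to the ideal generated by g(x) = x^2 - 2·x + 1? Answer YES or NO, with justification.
In Q[x] the ideal (g) consists of all multiples of g, so f ∈ (g) iff g | f, i.e. iff the remainder of f on division by g is 0. Divide f by g (g is monic, so eliminate the leading term of the running remainder at each step):
  leading term -3·x^3: subtract (-3·x)·g(x) = -3·x^3 + 6·x^2 - 3·x, leaving -x^2 + 4·x
  leading term -x^2: subtract (-1)·g(x) = -x^2 + 2·x - 1, leaving 2·x + 1
The remainder r(x) = 2·x + 1 ≠ 0 (and deg r < deg g), so g ∤ f, i.e. f ∉ (g).

Final answer: NO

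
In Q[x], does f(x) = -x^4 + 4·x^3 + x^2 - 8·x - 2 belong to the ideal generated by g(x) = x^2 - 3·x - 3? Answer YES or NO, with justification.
In Q[x] the ideal (g) consists of all multiples of g, so f ∈ (g) iff g | f, i.e. iff the remainder of f on division by g is 0. Divide f by g (g is monic, so eliminate the leading term of the running remainder at each step):
  leading term -x^4: subtract (-x^2)·g(x) = -x^4 + 3·x^3 + 3·x^2, leaving x^3 - 2·x^2 - 8·x - 2
  leading term x^3: subtract (x)·g(x) = x^3 - 3·x^2 - 3·x, leaving x^2 - 5·x - 2
  leading term x^2: subtract (1)·g(x) = x^2 - 3·x - 3, leaving 1 - 2·x
The remainder r(x) = 1 - 2·x ≠ 0 (and deg r < deg g), so g ∤ f, i.e. f ∉ (g).

Final answer: NO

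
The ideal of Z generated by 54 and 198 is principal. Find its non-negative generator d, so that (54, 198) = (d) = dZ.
(54, 198) = (18); d = 18

In the PID Z, (a, b) is generated by gcd(a, b). Compute gcd(198, 54) with the extended Euclidean algorithm, tracking rows (r, s, t) with s·198 + t·54 = r:
  row A: (198, 1, 0)   [1·198 + 0·54 = 198]
  row B: (54, 0, 1)   [0·198 + 1·54 = 54]
  198 = 3·54 + 36   → row C = row A − 3·row B = (36, 1, −3)   [check: 1·198 − 3·54 = 36]
  54 = 1·36 + 18   → row D = row B − 1·row C = (18, −1, 4)   [check: −1·198 + 4·54 = 18]
  36 = 2·18 + 0   → remainder 0, stop. gcd = 18 (last nonzero row D).
So gcd(54, 198) = 18, with Bézout identity −1·198 + 4·54 = 18. Containment (⊇): the Bézout identity exhibits 18 as an element of (54, 198), giving (18) ⊆ (54, 198). Containment (⊆): since 18 | 54 and 18 | 198 (54 = 18·3, 198 = 18·11), every Z-linear combination of 54 and 198 is divisible by 18, so (54, 198) ⊆ (18). Therefore (54, 198) = (18), d = 18.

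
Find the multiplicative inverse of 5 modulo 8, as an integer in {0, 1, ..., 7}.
5^(−1) ≡ 5 (mod 8)

Apply the extended Euclidean algorithm to (8, 5), tracking rows (r, s, t) with s·8 + t·5 = r. Each division r_prev = q·r_cur + r_new produces the new row as (previous row) − q·(current row):
  row A: (8, 1, 0)   [1·8 + 0·5 = 8]
  row B: (5, 0, 1)   [0·8 + 1·5 = 5]
  8 = 1·5 + 3   → row C = row A − 1·row B = (3, 1, −1)   [check: 1·8 − 1·5 = 3]
  5 = 1·3 + 2   → row D = row B − 1·row C = (2, −1, 2)   [check: −1·8 + 2·5 = 2]
  3 = 1·2 + 1   → row E = row C − 1·row D = (1, 2, −3)   [check: 2·8 − 3·5 = 1]
  2 = 2·1 + 0   → remainder 0, stop. gcd = 1 (last nonzero row E).
The gcd is 1, so 5 is invertible mod 8. The last nonzero row gives 2·8 − 3·5 = 1, so t = −3. So 5^(−1) ≡ −3 ≡ 5 (mod 8). Verify: 5 · 5 = 25 ≡ 1 (mod 8). ✓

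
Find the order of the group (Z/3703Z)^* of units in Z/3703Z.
|(Z/3703Z)^*| = 3036

(Z/3703Z)^* consists of the classes a with gcd(a, 3703) = 1, so its order is φ(3703). φ is multiplicative, with φ(p^e) = p^e − p^(e−1). Factorise 3703 = 7 · 23^2. Then
  φ(3703) = (7 − 1) · (23^2 − 23^1) = 6 · 506 = 3036.
Thus |(Z/3703Z)^*| = 3036.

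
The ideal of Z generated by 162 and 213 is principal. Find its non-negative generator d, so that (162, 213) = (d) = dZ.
In the PID Z, (a, b) is generated by gcd(a, b). Compute gcd(213, 162) with the extended Euclidean algorithm, tracking rows (r, s, t) with s·213 + t·162 = r:
  row A: (213, 1, 0)   [1·213 + 0·162 = 213]
  row B: (162, 0, 1)   [0·213 + 1·162 = 162]
  213 = 1·162 + 51   → row C = row A − 1·row B = (51, 1, −1)   [check: 1·213 − 1·162 = 51]
  162 = 3·51 + 9   → row D = row B − 3·row C = (9, −3, 4)   [check: −3·213 + 4·162 = 9]
  51 = 5·9 + 6   → row E = row C − 5·row D = (6, 16, −21)   [check: 16·213 − 21·162 = 6]
  9 = 1·6 + 3   → row F = row D − 1·row E = (3, −19, 25)   [check: −19·213 + 25·162 = 3]
  6 = 2·3 + 0   → remainder 0, stop. gcd = 3 (last nonzero row F).
So gcd(162, 213) = 3, with Bézout identity −19·213 + 25·162 = 3. Containment (⊇): the Bézout identity exhibits 3 as an element of (162, 213), giving (3) ⊆ (162, 213). Containment (⊆): since 3 | 162 and 3 | 213 (162 = 3·54, 213 = 3·71), every Z-linear combination of 162 and 213 is divisible by 3, so (162, 213) ⊆ (3). Therefore (162, 213) = (3), d = 3.

Final answer: (162, 213) = (3); d = 3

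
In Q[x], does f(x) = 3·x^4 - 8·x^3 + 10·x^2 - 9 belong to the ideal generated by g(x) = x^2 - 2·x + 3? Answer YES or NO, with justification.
YES

In Q[x] the ideal (g) consists of all multiples of g, so f ∈ (g) iff g | f, i.e. iff the remainder of f on division by g is 0. Divide f by g (g is monic, so eliminate the leading term of the running remainder at each step):
  leading term 3·x^4: subtract (3·x^2)·g(x) = 3·x^4 - 6·x^3 + 9·x^2, leaving -2·x^3 + x^2 - 9
  leading term -2·x^3: subtract (-2·x)·g(x) = -2·x^3 + 4·x^2 - 6·x, leaving -3·x^2 + 6·x - 9
  leading term -3·x^2: subtract (-3)·g(x) = -3·x^2 + 6·x - 9, leaving 0
The remainder is 0, so f(x) = g(x) · h(x) with h(x) = 3·x^2 - 2·x - 3. Hence g | f, i.e. f ∈ (g).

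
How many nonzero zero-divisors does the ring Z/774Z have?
In Z/774Z each nonzero element is either a unit (gcd with 774 is 1) or a zero-divisor (gcd > 1). The number of units is φ(774): factorise 774 = 2 · 3^2 · 43, so φ(774) = (2 − 1) · (3^2 − 3^1) · (43 − 1) = 1 · 6 · 42 = 252. The nonzero elements number 774 − 1 = 773. Hence the nonzero zero-divisors number 773 − 252 = 521.

Final answer: Z/774Z has 521 nonzero zero-divisors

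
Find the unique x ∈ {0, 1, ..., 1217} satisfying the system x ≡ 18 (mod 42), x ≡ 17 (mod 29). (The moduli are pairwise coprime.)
x ≡ 858 (mod 1218); the representative in [0, 1218) is 858

The moduli 42, 29 are pairwise coprime, so by the CRT there is a unique solution mod 42·29 = 1218.
Solve by successive substitution. Start with x ≡ 18 (mod 42).
  Combine with x ≡ 17 (mod 29): write x = 18 + 42·t and require 18 + 42·t ≡ 17 (mod 29), i.e. 42·t ≡ 17 − 18 ≡ 28 (mod 29). Since 42^(−1) ≡ 9 (mod 29) (42 ≡ 13 (mod 29)), t ≡ 9·28 ≡ 20 (mod 29). So x ≡ 18 + 42·20 = 858 (mod 1218).
Unique solution in [0, 1218): x = 858.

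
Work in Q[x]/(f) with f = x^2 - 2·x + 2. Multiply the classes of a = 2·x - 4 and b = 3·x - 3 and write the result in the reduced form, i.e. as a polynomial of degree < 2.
First multiply in Q[x] without reducing: a · b = 6·x^2 - 18·x + 12. Now divide by f(x) = x^2 - 2·x + 2, eliminating the leading term at each step:
  leading term 6·x^2: subtract (6)·f(x) = 6·x^2 - 12·x + 12, leaving -6·x
The degree is now < 2, so this is the remainder. Hence a · b ≡ -6·x in Q[x]/(f).

Final answer: a · b ≡ -6·x (mod f(x))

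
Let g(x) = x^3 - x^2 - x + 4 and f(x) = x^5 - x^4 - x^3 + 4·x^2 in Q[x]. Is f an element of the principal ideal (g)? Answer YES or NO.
In Q[x] the ideal (g) consists of all multiples of g, so f ∈ (g) iff g | f, i.e. iff the remainder of f on division by g is 0. Divide f by g (g is monic, so eliminate the leading term of the running remainder at each step):
  leading term x^5: subtract (x^2)·g(x) = x^5 - x^4 - x^3 + 4·x^2, leaving 0
The remainder is 0, so f(x) = g(x) · h(x) with h(x) = x^2. Hence g | f, i.e. f ∈ (g).

Final answer: YES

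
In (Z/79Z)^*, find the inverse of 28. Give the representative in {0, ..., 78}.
Apply the extended Euclidean algorithm to (79, 28), tracking rows (r, s, t) with s·79 + t·28 = r. Each division r_prev = q·r_cur + r_new produces the new row as (previous row) − q·(current row):
  row A: (79, 1, 0)   [1·79 + 0·28 = 79]
  row B: (28, 0, 1)   [0·79 + 1·28 = 28]
  79 = 2·28 + 23   → row C = row A − 2·row B = (23, 1, −2)   [check: 1·79 − 2·28 = 23]
  28 = 1·23 + 5   → row D = row B − 1·row C = (5, −1, 3)   [check: −1·79 + 3·28 = 5]
  23 = 4·5 + 3   → row E = row C − 4·row D = (3, 5, −14)   [check: 5·79 − 14·28 = 3]
  5 = 1·3 + 2   → row F = row D − 1·row E = (2, −6, 17)   [check: −6·79 + 17·28 = 2]
  3 = 1·2 + 1   → row G = row E − 1·row F = (1, 11, −31)   [check: 11·79 − 31·28 = 1]
  2 = 2·1 + 0   → remainder 0, stop. gcd = 1 (last nonzero row G).
The gcd is 1, so 28 is invertible mod 79. The last nonzero row gives 11·79 − 31·28 = 1, so t = −31. So 28^(−1) ≡ −31 ≡ 48 (mod 79). Verify: 28 · 48 = 1344 ≡ 1 (mod 79). ✓

Final answer: 28^(−1) ≡ 48 (mod 79)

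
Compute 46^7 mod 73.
Use repeated squaring. Binary(7) = 111. Walk through the bits of the exponent 7 left-to-right: at each bit after the leading one, square the running value, then multiply by 46 if the bit is 1 (always reducing mod 73):
  bit 1 = 1 (leading): start with 46.
  bit 2 = 1: square 46^2 = 2116 ≡ 72; bit is 1, so multiply 72·46 = 3312 ≡ 27 (mod 73).
  bit 3 = 1: square 27^2 = 729 ≡ 72; bit is 1, so multiply 72·46 = 3312 ≡ 27 (mod 73).
Final value: 46^7 ≡ 27 (mod 73).

Final answer: 27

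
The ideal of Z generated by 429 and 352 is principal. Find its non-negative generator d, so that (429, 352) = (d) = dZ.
(429, 352) = (11); d = 11

In the PID Z, (a, b) is generated by gcd(a, b). Compute gcd(429, 352) with the extended Euclidean algorithm, tracking rows (r, s, t) with s·429 + t·352 = r:
  row A: (429, 1, 0)   [1·429 + 0·352 = 429]
  row B: (352, 0, 1)   [0·429 + 1·352 = 352]
  429 = 1·352 + 77   → row C = row A − 1·row B = (77, 1, −1)   [check: 1·429 − 1·352 = 77]
  352 = 4·77 + 44   → row D = row B − 4·row C = (44, −4, 5)   [check: −4·429 + 5·352 = 44]
  77 = 1·44 + 33   → row E = row C − 1·row D = (33, 5, −6)   [check: 5·429 − 6·352 = 33]
  44 = 1·33 + 11   → row F = row D − 1·row E = (11, −9, 11)   [check: −9·429 + 11·352 = 11]
  33 = 3·11 + 0   → remainder 0, stop. gcd = 11 (last nonzero row F).
So gcd(429, 352) = 11, with Bézout identity −9·429 + 11·352 = 11. Containment (⊇): the Bézout identity exhibits 11 as an element of (429, 352), giving (11) ⊆ (429, 352). Containment (⊆): since 11 | 429 and 11 | 352 (429 = 11·39, 352 = 11·32), every Z-linear combination of 429 and 352 is divisible by 11, so (429, 352) ⊆ (11). Therefore (429, 352) = (11), d = 11.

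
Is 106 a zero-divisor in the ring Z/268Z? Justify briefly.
YES

gcd(106, 268) = 2 > 1, so 106 is not a unit in Z/268Z. In Z/nZ every nonzero non-unit is a zero-divisor: explicitly, take b = 268/gcd = 134 ≠ 0 (mod 268); then 106·134 = 14204 = 53·268, i.e. 106·134 ≡ 0 (mod 268). So 106 is a zero-divisor.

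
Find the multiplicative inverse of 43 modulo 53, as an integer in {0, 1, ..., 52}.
43^(−1) ≡ 37 (mod 53)

Apply the extended Euclidean algorithm to (53, 43), tracking rows (r, s, t) with s·53 + t·43 = r. Each division r_prev = q·r_cur + r_new produces the new row as (previous row) − q·(current row):
  row A: (53, 1, 0)   [1·53 + 0·43 = 53]
  row B: (43, 0, 1)   [0·53 + 1·43 = 43]
  53 = 1·43 + 10   → row C = row A − 1·row B = (10, 1, −1)   [check: 1·53 − 1·43 = 10]
  43 = 4·10 + 3   → row D = row B − 4·row C = (3, −4, 5)   [check: −4·53 + 5·43 = 3]
  10 = 3·3 + 1   → row E = row C − 3·row D = (1, 13, −16)   [check: 13·53 − 16·43 = 1]
  3 = 3·1 + 0   → remainder 0, stop. gcd = 1 (last nonzero row E).
The gcd is 1, so 43 is invertible mod 53. The last nonzero row gives 13·53 − 16·43 = 1, so t = −16. So 43^(−1) ≡ −16 ≡ 37 (mod 53). Verify: 43 · 37 = 1591 ≡ 1 (mod 53). ✓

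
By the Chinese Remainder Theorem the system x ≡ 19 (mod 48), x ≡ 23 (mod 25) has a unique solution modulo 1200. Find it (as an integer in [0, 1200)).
x ≡ 1123 (mod 1200); the representative in [0, 1200) is 1123

The moduli 48, 25 are pairwise coprime, so by the CRT there is a unique solution mod 48·25 = 1200.
Solve by successive substitution. Start with x ≡ 19 (mod 48).
  Combine with x ≡ 23 (mod 25): write x = 19 + 48·t and require 19 + 48·t ≡ 23 (mod 25), i.e. 48·t ≡ 23 − 19 ≡ 4 (mod 25). Since 48^(−1) ≡ 12 (mod 25) (48 ≡ 23 (mod 25)), t ≡ 12·4 ≡ 23 (mod 25). So x ≡ 19 + 48·23 = 1123 (mod 1200).
Unique solution in [0, 1200): x = 1123.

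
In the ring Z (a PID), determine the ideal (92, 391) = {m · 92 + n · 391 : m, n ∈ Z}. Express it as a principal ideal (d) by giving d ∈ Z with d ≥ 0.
In the PID Z, (a, b) is generated by gcd(a, b). Compute gcd(391, 92) with the extended Euclidean algorithm, tracking rows (r, s, t) with s·391 + t·92 = r:
  row A: (391, 1, 0)   [1·391 + 0·92 = 391]
  row B: (92, 0, 1)   [0·391 + 1·92 = 92]
  391 = 4·92 + 23   → row C = row A − 4·row B = (23, 1, −4)   [check: 1·391 − 4·92 = 23]
  92 = 4·23 + 0   → remainder 0, stop. gcd = 23 (last nonzero row C).
So gcd(92, 391) = 23, with Bézout identity 1·391 − 4·92 = 23. Containment (⊇): the Bézout identity exhibits 23 as an element of (92, 391), giving (23) ⊆ (92, 391). Containment (⊆): since 23 | 92 and 23 | 391 (92 = 23·4, 391 = 23·17), every Z-linear combination of 92 and 391 is divisible by 23, so (92, 391) ⊆ (23). Therefore (92, 391) = (23), d = 23.

Final answer: (92, 391) = (23); d = 23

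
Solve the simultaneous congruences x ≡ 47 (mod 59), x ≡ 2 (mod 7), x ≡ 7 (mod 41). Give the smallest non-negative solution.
The moduli 59, 7, 41 are pairwise coprime, so by the CRT there is a unique solution mod 59·7·41 = 16933.
Solve by successive substitution. Start with x ≡ 47 (mod 59).
  Combine with x ≡ 2 (mod 7): write x = 47 + 59·t and require 47 + 59·t ≡ 2 (mod 7), i.e. 59·t ≡ 2 − 47 ≡ 4 (mod 7). Since 59^(−1) ≡ 5 (mod 7) (59 ≡ 3 (mod 7)), t ≡ 5·4 ≡ 6 (mod 7). So x ≡ 47 + 59·6 = 401 (mod 413).
  Combine with x ≡ 7 (mod 41): write x = 401 + 413·t and require 401 + 413·t ≡ 7 (mod 41), i.e. 413·t ≡ 7 − 401 ≡ 16 (mod 41). Since 413^(−1) ≡ 14 (mod 41) (413 ≡ 3 (mod 41)), t ≡ 14·16 ≡ 19 (mod 41). So x ≡ 401 + 413·19 = 8248 (mod 16933).
Unique solution in [0, 16933): x = 8248.

Final answer: x ≡ 8248 (mod 16933); the representative in [0, 16933) is 8248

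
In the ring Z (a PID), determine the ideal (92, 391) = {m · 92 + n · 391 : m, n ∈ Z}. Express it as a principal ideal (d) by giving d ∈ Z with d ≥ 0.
(92, 391) = (23); d = 23

In the PID Z, (a, b) is generated by gcd(a, b). Compute gcd(391, 92) with the extended Euclidean algorithm, tracking rows (r, s, t) with s·391 + t·92 = r:
  row A: (391, 1, 0)   [1·391 + 0·92 = 391]
  row B: (92, 0, 1)   [0·391 + 1·92 = 92]
  391 = 4·92 + 23   → row C = row A − 4·row B = (23, 1, −4)   [check: 1·391 − 4·92 = 23]
  92 = 4·23 + 0   → remainder 0, stop. gcd = 23 (last nonzero row C).
So gcd(92, 391) = 23, with Bézout identity 1·391 − 4·92 = 23. Containment (⊇): the Bézout identity exhibits 23 as an element of (92, 391), giving (23) ⊆ (92, 391). Containment (⊆): since 23 | 92 and 23 | 391 (92 = 23·4, 391 = 23·17), every Z-linear combination of 92 and 391 is divisible by 23, so (92, 391) ⊆ (23). Therefore (92, 391) = (23), d = 23.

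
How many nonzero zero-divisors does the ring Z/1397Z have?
In Z/1397Z each nonzero element is either a unit (gcd with 1397 is 1) or a zero-divisor (gcd > 1). The number of units is φ(1397): factorise 1397 = 11 · 127, so φ(1397) = (11 − 1) · (127 − 1) = 10 · 126 = 1260. The nonzero elements number 1397 − 1 = 1396. Hence the nonzero zero-divisors number 1396 − 1260 = 136.

Final answer: Z/1397Z has 136 nonzero zero-divisors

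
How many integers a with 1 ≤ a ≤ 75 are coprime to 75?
40

The number of a ∈ {1, ..., 75} with gcd(a, 75) = 1 is by definition Euler's totient φ(75). φ is multiplicative, with φ(p^e) = p^e − p^(e−1). Factorise 75 = 3 · 5^2. Then
  φ(75) = (3 − 1) · (5^2 − 5^1) = 2 · 20 = 40.
So there are 40 such integers.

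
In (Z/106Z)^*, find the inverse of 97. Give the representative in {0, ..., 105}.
Apply the extended Euclidean algorithm to (106, 97), tracking rows (r, s, t) with s·106 + t·97 = r. Each division r_prev = q·r_cur + r_new produces the new row as (previous row) − q·(current row):
  row A: (106, 1, 0)   [1·106 + 0·97 = 106]
  row B: (97, 0, 1)   [0·106 + 1·97 = 97]
  106 = 1·97 + 9   → row C = row A − 1·row B = (9, 1, −1)   [check: 1·106 − 1·97 = 9]
  97 = 10·9 + 7   → row D = row B − 10·row C = (7, −10, 11)   [check: −10·106 + 11·97 = 7]
  9 = 1·7 + 2   → row E = row C − 1·row D = (2, 11, −12)   [check: 11·106 − 12·97 = 2]
  7 = 3·2 + 1   → row F = row D − 3·row E = (1, −43, 47)   [check: −43·106 + 47·97 = 1]
  2 = 2·1 + 0   → remainder 0, stop. gcd = 1 (last nonzero row F).
The gcd is 1, so 97 is invertible mod 106. The last nonzero row gives −43·106 + 47·97 = 1, so t = 47. So 97^(−1) ≡ 47 (mod 106). Verify: 97 · 47 = 4559 ≡ 1 (mod 106). ✓

Final answer: 97^(−1) ≡ 47 (mod 106)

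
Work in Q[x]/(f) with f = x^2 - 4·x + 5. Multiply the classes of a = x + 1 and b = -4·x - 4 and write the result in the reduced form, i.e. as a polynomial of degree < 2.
First multiply in Q[x] without reducing: a · b = -4·x^2 - 8·x - 4. Now divide by f(x) = x^2 - 4·x + 5, eliminating the leading term at each step:
  leading term -4·x^2: subtract (-4)·f(x) = -4·x^2 + 16·x - 20, leaving 16 - 24·x
The degree is now < 2, so this is the remainder. Hence a · b ≡ 16 - 24·x in Q[x]/(f).

Final answer: a · b ≡ 16 - 24·x (mod f(x))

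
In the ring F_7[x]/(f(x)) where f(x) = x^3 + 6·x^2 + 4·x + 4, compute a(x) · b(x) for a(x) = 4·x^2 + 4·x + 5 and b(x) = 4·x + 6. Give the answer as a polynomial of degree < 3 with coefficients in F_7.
Multiply as integer polynomials: a · b = 16·x^3 + 40·x^2 + 44·x + 30. Reducing coefficients mod 7: a · b ≡ 2·x^3 + 5·x^2 + 2·x + 2. Now divide by f(x) = x^3 + 6·x^2 + 4·x + 4 in F_7[x], eliminating the leading term at each step:
  leading term 2·x^3: subtract (2)·f(x) = 2·x^3 + 5·x^2 + x + 1, leaving x + 1 (coefficients mod 7)
The degree is now < 3, so this is the remainder. Hence a · b ≡ x + 1 in F_7[x]/(f).

Final answer: a · b ≡ x + 1 (mod f(x))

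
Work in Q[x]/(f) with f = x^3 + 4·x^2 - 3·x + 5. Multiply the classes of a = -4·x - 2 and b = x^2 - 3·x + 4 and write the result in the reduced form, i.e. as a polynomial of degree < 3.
First multiply in Q[x] without reducing: a · b = -4·x^3 + 10·x^2 - 10·x - 8. Now divide by f(x) = x^3 + 4·x^2 - 3·x + 5, eliminating the leading term at each step:
  leading term -4·x^3: subtract (-4)·f(x) = -4·x^3 - 16·x^2 + 12·x - 20, leaving 26·x^2 - 22·x + 12
The degree is now < 3, so this is the remainder. Hence a · b ≡ 26·x^2 - 22·x + 12 in Q[x]/(f).

Final answer: a · b ≡ 26·x^2 - 22·x + 12 (mod f(x))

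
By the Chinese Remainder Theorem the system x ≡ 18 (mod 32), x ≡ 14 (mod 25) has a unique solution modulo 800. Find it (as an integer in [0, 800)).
x ≡ 114 (mod 800); the representative in [0, 800) is 114

The moduli 32, 25 are pairwise coprime, so by the CRT there is a unique solution mod 32·25 = 800.
Solve by successive substitution. Start with x ≡ 18 (mod 32).
  Combine with x ≡ 14 (mod 25): write x = 18 + 32·t and require 18 + 32·t ≡ 14 (mod 25), i.e. 32·t ≡ 14 − 18 ≡ 21 (mod 25). Since 32^(−1) ≡ 18 (mod 25) (32 ≡ 7 (mod 25)), t ≡ 18·21 ≡ 3 (mod 25). So x ≡ 18 + 32·3 = 114 (mod 800).
Unique solution in [0, 800): x = 114.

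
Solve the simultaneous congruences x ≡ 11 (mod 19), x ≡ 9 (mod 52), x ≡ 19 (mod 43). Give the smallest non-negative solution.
The moduli 19, 52, 43 are pairwise coprime, so by the CRT there is a unique solution mod 19·52·43 = 42484.
Solve by successive substitution. Start with x ≡ 11 (mod 19).
  Combine with x ≡ 9 (mod 52): write x = 11 + 19·t and require 11 + 19·t ≡ 9 (mod 52), i.e. 19·t ≡ 9 − 11 ≡ 50 (mod 52). Since 19^(−1) ≡ 11 (mod 52), t ≡ 11·50 ≡ 30 (mod 52). So x ≡ 11 + 19·30 = 581 (mod 988).
  Combine with x ≡ 19 (mod 43): write x = 581 + 988·t and require 581 + 988·t ≡ 19 (mod 43), i.e. 988·t ≡ 19 − 581 ≡ 40 (mod 43). Since 988^(−1) ≡ 42 (mod 43) (988 ≡ 42 (mod 43)), t ≡ 42·40 ≡ 3 (mod 43). So x ≡ 581 + 988·3 = 3545 (mod 42484).
Unique solution in [0, 42484): x = 3545.

Final answer: x ≡ 3545 (mod 42484); the representative in [0, 42484) is 3545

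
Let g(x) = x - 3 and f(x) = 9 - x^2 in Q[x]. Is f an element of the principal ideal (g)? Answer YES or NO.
In Q[x] the ideal (g) consists of all multiples of g, so f ∈ (g) iff g | f, i.e. iff the remainder of f on division by g is 0. Divide f by g (g is monic, so eliminate the leading term of the running remainder at each step):
  leading term -x^2: subtract (-x)·g(x) = -x^2 + 3·x, leaving 9 - 3·x
  leading term -3·x: subtract (-3)·g(x) = 9 - 3·x, leaving 0
The remainder is 0, so f(x) = g(x) · h(x) with h(x) = -x - 3. Hence g | f, i.e. f ∈ (g).

Final answer: YES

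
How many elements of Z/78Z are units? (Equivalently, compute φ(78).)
An element a ∈ Z/78Z is a unit iff gcd(a, 78) = 1, so the number of units is φ(78). φ is multiplicative, with φ(p^e) = p^e − p^(e−1). Factorise 78 = 2 · 3 · 13. Then
  φ(78) = (2 − 1) · (3 − 1) · (13 − 1) = 1 · 2 · 12 = 24.

Final answer: Z/78Z has φ(78) = 24 units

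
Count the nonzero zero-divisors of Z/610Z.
In Z/610Z each nonzero element is either a unit (gcd with 610 is 1) or a zero-divisor (gcd > 1). The number of units is φ(610): factorise 610 = 2 · 5 · 61, so φ(610) = (2 − 1) · (5 − 1) · (61 − 1) = 1 · 4 · 60 = 240. The nonzero elements number 610 − 1 = 609. Hence the nonzero zero-divisors number 609 − 240 = 369.

Final answer: Z/610Z has 369 nonzero zero-divisors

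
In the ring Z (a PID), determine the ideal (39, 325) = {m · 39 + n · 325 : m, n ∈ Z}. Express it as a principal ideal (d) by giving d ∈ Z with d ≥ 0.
(39, 325) = (13); d = 13

In the PID Z, (a, b) is generated by gcd(a, b). Compute gcd(325, 39) with the extended Euclidean algorithm, tracking rows (r, s, t) with s·325 + t·39 = r:
  row A: (325, 1, 0)   [1·325 + 0·39 = 325]
  row B: (39, 0, 1)   [0·325 + 1·39 = 39]
  325 = 8·39 + 13   → row C = row A − 8·row B = (13, 1, −8)   [check: 1·325 − 8·39 = 13]
  39 = 3·13 + 0   → remainder 0, stop. gcd = 13 (last nonzero row C).
So gcd(39, 325) = 13, with Bézout identity 1·325 − 8·39 = 13. Containment (⊇): the Bézout identity exhibits 13 as an element of (39, 325), giving (13) ⊆ (39, 325). Containment (⊆): since 13 | 39 and 13 | 325 (39 = 13·3, 325 = 13·25), every Z-linear combination of 39 and 325 is divisible by 13, so (39, 325) ⊆ (13). Therefore (39, 325) = (13), d = 13.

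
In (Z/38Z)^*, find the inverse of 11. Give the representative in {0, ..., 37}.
Apply the extended Euclidean algorithm to (38, 11), tracking rows (r, s, t) with s·38 + t·11 = r. Each division r_prev = q·r_cur + r_new produces the new row as (previous row) − q·(current row):
  row A: (38, 1, 0)   [1·38 + 0·11 = 38]
  row B: (11, 0, 1)   [0·38 + 1·11 = 11]
  38 = 3·11 + 5   → row C = row A − 3·row B = (5, 1, −3)   [check: 1·38 − 3·11 = 5]
  11 = 2·5 + 1   → row D = row B − 2·row C = (1, −2, 7)   [check: −2·38 + 7·11 = 1]
  5 = 5·1 + 0   → remainder 0, stop. gcd = 1 (last nonzero row D).
The gcd is 1, so 11 is invertible mod 38. The last nonzero row gives −2·38 + 7·11 = 1, so t = 7. So 11^(−1) ≡ 7 (mod 38). Verify: 11 · 7 = 77 ≡ 1 (mod 38). ✓

Final answer: 11^(−1) ≡ 7 (mod 38)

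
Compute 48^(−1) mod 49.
48^(−1) ≡ 48 (mod 49)

Apply the extended Euclidean algorithm to (49, 48), tracking rows (r, s, t) with s·49 + t·48 = r. Each division r_prev = q·r_cur + r_new produces the new row as (previous row) − q·(current row):
  row A: (49, 1, 0)   [1·49 + 0·48 = 49]
  row B: (48, 0, 1)   [0·49 + 1·48 = 48]
  49 = 1·48 + 1   → row C = row A − 1·row B = (1, 1, −1)   [check: 1·49 − 1·48 = 1]
  48 = 48·1 + 0   → remainder 0, stop. gcd = 1 (last nonzero row C).
The gcd is 1, so 48 is invertible mod 49. The last nonzero row gives 1·49 − 1·48 = 1, so t = −1. So 48^(−1) ≡ −1 ≡ 48 (mod 49). Verify: 48 · 48 = 2304 ≡ 1 (mod 49). ✓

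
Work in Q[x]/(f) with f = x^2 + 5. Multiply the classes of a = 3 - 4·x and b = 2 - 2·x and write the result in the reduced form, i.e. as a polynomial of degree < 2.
First multiply in Q[x] without reducing: a · b = 8·x^2 - 14·x + 6. Now divide by f(x) = x^2 + 5, eliminating the leading term at each step:
  leading term 8·x^2: subtract (8)·f(x) = 8·x^2 + 40, leaving -14·x - 34
The degree is now < 2, so this is the remainder. Hence a · b ≡ -14·x - 34 in Q[x]/(f).

Final answer: a · b ≡ -14·x - 34 (mod f(x))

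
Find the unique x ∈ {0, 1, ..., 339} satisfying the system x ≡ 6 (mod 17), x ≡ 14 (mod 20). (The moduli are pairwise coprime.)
x ≡ 74 (mod 340); the representative in [0, 340) is 74

The moduli 17, 20 are pairwise coprime, so by the CRT there is a unique solution mod 17·20 = 340.
Solve by successive substitution. Start with x ≡ 6 (mod 17).
  Combine with x ≡ 14 (mod 20): write x = 6 + 17·t and require 6 + 17·t ≡ 14 (mod 20), i.e. 17·t ≡ 14 − 6 ≡ 8 (mod 20). Since 17^(−1) ≡ 13 (mod 20), t ≡ 13·8 ≡ 4 (mod 20). So x ≡ 6 + 17·4 = 74 (mod 340).
Unique solution in [0, 340): x = 74.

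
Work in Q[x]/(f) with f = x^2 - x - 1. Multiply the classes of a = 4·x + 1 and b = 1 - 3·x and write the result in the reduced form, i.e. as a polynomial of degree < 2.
a · b ≡ -11·x - 11 (mod f(x))

First multiply in Q[x] without reducing: a · b = -12·x^2 + x + 1. Now divide by f(x) = x^2 - x - 1, eliminating the leading term at each step:
  leading term -12·x^2: subtract (-12)·f(x) = -12·x^2 + 12·x + 12, leaving -11·x - 11
The degree is now < 2, so this is the remainder. Hence a · b ≡ -11·x - 11 in Q[x]/(f).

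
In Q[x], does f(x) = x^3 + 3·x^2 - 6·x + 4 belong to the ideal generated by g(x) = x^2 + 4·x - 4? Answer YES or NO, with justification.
In Q[x] the ideal (g) consists of all multiples of g, so f ∈ (g) iff g | f, i.e. iff the remainder of f on division by g is 0. Divide f by g (g is monic, so eliminate the leading term of the running remainder at each step):
  leading term x^3: subtract (x)·g(x) = x^3 + 4·x^2 - 4·x, leaving -x^2 - 2·x + 4
  leading term -x^2: subtract (-1)·g(x) = -x^2 - 4·x + 4, leaving 2·x
The remainder r(x) = 2·x ≠ 0 (and deg r < deg g), so g ∤ f, i.e. f ∉ (g).

Final answer: NO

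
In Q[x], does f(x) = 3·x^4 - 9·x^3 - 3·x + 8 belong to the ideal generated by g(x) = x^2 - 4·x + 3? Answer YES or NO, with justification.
In Q[x] the ideal (g) consists of all multiples of g, so f ∈ (g) iff g | f, i.e. iff the remainder of f on division by g is 0. Divide f by g (g is monic, so eliminate the leading term of the running remainder at each step):
  leading term 3·x^4: subtract (3·x^2)·g(x) = 3·x^4 - 12·x^3 + 9·x^2, leaving 3·x^3 - 9·x^2 - 3·x + 8
  leading term 3·x^3: subtract (3·x)·g(x) = 3·x^3 - 12·x^2 + 9·x, leaving 3·x^2 - 12·x + 8
  leading term 3·x^2: subtract (3)·g(x) = 3·x^2 - 12·x + 9, leaving -1
The remainder r(x) = -1 ≠ 0 (and deg r < deg g), so g ∤ f, i.e. f ∉ (g).

Final answer: NO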